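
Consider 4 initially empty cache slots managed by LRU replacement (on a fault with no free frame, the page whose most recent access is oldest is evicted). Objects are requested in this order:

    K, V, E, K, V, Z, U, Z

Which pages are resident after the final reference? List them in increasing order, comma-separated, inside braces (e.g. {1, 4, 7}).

{K, U, V, Z}

K → miss, frames {K}
V → miss, frames {K,V}
E → miss, frames {K,V,E}
K → hit
V → hit
Z → miss, frames {E,K,V,Z}
U → miss, evict E, frames {K,V,Z,U}
Z → hit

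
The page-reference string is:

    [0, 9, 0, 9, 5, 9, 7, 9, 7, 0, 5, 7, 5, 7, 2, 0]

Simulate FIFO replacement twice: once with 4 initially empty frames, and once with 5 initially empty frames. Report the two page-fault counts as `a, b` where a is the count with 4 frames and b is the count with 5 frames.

6, 5

4 frames: F F . . F . F . . . . . . . F F → 6 faults.
5 frames: F F . . F . F . . . . . . . F . → 5 faults.
5 < 6: adding a frame reduced faults, as is typical.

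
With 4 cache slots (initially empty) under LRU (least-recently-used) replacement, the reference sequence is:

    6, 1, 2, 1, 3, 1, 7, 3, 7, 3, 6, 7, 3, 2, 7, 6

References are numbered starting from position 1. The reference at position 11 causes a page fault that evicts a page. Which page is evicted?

2

pos 1: 6 -> miss, frames (6)
pos 2: 1 -> miss, frames (6 1)
pos 3: 2 -> miss, frames (6 1 2)
pos 4: 1 -> hit
pos 5: 3 -> miss, frames (6 2 1 3)
pos 6: 1 -> hit
pos 7: 7 -> miss, evict 6, frames (2 3 1 7)
pos 8: 3 -> hit
pos 9: 7 -> hit
pos 10: 3 -> hit
pos 11: 6 -> miss, evict 2, frames (1 7 3 6)
At position 11, page 2 is evicted.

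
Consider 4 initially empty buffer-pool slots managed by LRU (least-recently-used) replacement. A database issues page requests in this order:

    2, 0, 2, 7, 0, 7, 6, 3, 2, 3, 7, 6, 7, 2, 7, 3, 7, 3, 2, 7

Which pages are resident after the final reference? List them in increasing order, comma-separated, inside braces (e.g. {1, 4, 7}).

2 → miss, frames (2)
0 → miss, frames (2 0)
2 → hit
7 → miss, frames (0 2 7)
0 → hit
7 → hit
6 → miss, frames (2 0 7 6)
3 → miss, evict 2, frames (0 7 6 3)
2 → miss, evict 0, frames (7 6 3 2)
3 → hit
7 → hit
6 → hit
7 → hit
2 → hit
7 → hit
3 → hit
7 → hit
3 → hit
2 → hit
7 → hit

{2, 3, 6, 7}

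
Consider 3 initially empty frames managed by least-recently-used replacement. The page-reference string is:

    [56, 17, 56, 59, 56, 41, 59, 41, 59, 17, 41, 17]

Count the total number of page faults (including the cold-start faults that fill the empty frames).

5

56 -> fault, frames [56]
17 -> fault, frames [56, 17]
56 -> hit
59 -> fault, frames [17, 56, 59]
56 -> hit
41 -> fault, evict 17, frames [59, 56, 41]
59 -> hit
41 -> hit
59 -> hit
17 -> fault, evict 56, frames [41, 59, 17]
41 -> hit
17 -> hit
Page faults: 5.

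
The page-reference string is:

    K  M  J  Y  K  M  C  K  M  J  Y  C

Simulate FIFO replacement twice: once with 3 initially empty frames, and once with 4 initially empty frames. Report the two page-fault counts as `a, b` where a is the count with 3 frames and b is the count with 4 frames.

9, 10

3 frames: F F F F F F F . . F F . → 9 faults.
4 frames: F F F F . . F F F F F F → 10 faults.
10 > 9: adding a frame increased faults — Belady's anomaly.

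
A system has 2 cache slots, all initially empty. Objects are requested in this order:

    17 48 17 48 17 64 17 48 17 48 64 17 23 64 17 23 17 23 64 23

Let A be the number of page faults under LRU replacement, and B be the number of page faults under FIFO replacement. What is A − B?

-1

Under LRU: F F . . . F . F . . F F F F F F . . F . → 11 faults.
Under FIFO: F F . . . F F F . . F F F F F F . . F . → 12 faults.
A − B = 11 − 12 = -1.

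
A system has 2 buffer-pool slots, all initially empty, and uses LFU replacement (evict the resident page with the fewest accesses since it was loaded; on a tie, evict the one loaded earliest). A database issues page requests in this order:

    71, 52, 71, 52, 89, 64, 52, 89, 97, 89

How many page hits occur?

3

71 → miss, frames {71}
52 → miss, frames {71,52}
71 → hit
52 → hit
89 → miss, evict 71, frames {52,89}
64 → miss, evict 89, frames {52,64}
52 → hit
89 → miss, evict 64, frames {52,89}
97 → miss, evict 89, frames {52,97}
89 → miss, evict 97, frames {52,89}
Hits: 3.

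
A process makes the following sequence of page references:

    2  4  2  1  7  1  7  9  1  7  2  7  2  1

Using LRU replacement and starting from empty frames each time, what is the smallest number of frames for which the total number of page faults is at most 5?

4

f=1: 14 faults
f=2: 9 faults
f=3: 6 faults
f=4: 5 faults
f=5: 5 faults
Smallest f with faults ≤ 5 is 4.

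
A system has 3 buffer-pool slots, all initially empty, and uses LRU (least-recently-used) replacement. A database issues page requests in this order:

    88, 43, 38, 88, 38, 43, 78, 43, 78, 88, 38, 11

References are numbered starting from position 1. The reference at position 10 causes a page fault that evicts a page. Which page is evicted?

38

pos 1: 88 → miss, frames [88]
pos 2: 43 → miss, frames [88, 43]
pos 3: 38 → miss, frames [88, 43, 38]
pos 4: 88 → hit
pos 5: 38 → hit
pos 6: 43 → hit
pos 7: 78 → miss, evict 88, frames [38, 43, 78]
pos 8: 43 → hit
pos 9: 78 → hit
pos 10: 88 → miss, evict 38, frames [43, 78, 88]
At position 10, page 38 is evicted.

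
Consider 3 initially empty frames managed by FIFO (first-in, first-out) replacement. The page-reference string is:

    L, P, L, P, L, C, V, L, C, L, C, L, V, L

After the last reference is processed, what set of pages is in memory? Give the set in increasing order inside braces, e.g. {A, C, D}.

L -> fault, frames {L}
P -> fault, frames {L,P}
L -> hit
P -> hit
L -> hit
C -> fault, frames {L,P,C}
V -> fault, evict L, frames {P,C,V}
L -> fault, evict P, frames {C,V,L}
C -> hit
L -> hit
C -> hit
L -> hit
V -> hit
L -> hit

{C, L, V}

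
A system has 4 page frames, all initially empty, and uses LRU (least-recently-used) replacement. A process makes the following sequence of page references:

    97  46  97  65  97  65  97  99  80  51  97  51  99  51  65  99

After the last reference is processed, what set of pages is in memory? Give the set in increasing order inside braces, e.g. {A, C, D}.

{51, 65, 97, 99}

97: miss, frames {97}
46: miss, frames {97,46}
97: hit
65: miss, frames {46,97,65}
97: hit
65: hit
97: hit
99: miss, frames {46,65,97,99}
80: miss, evict 46, frames {65,97,99,80}
51: miss, evict 65, frames {97,99,80,51}
97: hit
51: hit
99: hit
51: hit
65: miss, evict 80, frames {97,99,51,65}
99: hit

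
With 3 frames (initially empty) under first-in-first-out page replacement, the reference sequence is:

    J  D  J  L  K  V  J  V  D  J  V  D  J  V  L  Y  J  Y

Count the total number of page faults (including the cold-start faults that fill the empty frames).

J -> miss, frames [J]
D -> miss, frames [J, D]
J -> hit
L -> miss, frames [J, D, L]
K -> miss, evict J, frames [D, L, K]
V -> miss, evict D, frames [L, K, V]
J -> miss, evict L, frames [K, V, J]
V -> hit
D -> miss, evict K, frames [V, J, D]
J -> hit
V -> hit
D -> hit
J -> hit
V -> hit
L -> miss, evict V, frames [J, D, L]
Y -> miss, evict J, frames [D, L, Y]
J -> miss, evict D, frames [L, Y, J]
Y -> hit
Page faults: 10.

10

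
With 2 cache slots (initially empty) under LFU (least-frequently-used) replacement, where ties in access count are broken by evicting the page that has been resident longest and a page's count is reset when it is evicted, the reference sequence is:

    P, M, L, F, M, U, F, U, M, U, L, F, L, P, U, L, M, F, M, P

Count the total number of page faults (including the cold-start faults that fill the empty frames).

17

P -> fault, frames {P}
M -> fault, frames {P,M}
L -> fault, evict P, frames {M,L}
F -> fault, evict M, frames {L,F}
M -> fault, evict L, frames {F,M}
U -> fault, evict F, frames {M,U}
F -> fault, evict M, frames {U,F}
U -> hit
M -> fault, evict F, frames {U,M}
U -> hit
L -> fault, evict M, frames {U,L}
F -> fault, evict L, frames {U,F}
L -> fault, evict F, frames {U,L}
P -> fault, evict L, frames {U,P}
U -> hit
L -> fault, evict P, frames {U,L}
M -> fault, evict L, frames {U,M}
F -> fault, evict M, frames {U,F}
M -> fault, evict F, frames {U,M}
P -> fault, evict M, frames {U,P}
Page faults: 17.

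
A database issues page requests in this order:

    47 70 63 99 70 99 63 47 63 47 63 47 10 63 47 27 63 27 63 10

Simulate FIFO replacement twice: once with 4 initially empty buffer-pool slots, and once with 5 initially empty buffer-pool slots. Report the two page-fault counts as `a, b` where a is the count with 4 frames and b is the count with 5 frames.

8, 6

4 frames: F F F F . . . . . . . . F . F F F . . . → 8 faults.
5 frames: F F F F . . . . . . . . F . . F . . . . → 6 faults.
6 < 8: adding a frame reduced faults, as is typical.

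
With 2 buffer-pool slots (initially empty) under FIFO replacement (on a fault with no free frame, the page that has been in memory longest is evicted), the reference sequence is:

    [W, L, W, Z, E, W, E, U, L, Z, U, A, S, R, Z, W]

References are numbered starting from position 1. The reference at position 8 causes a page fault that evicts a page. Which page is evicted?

pos 1: W → fault, frames {W}
pos 2: L → fault, frames {W,L}
pos 3: W → hit
pos 4: Z → fault, evict W, frames {L,Z}
pos 5: E → fault, evict L, frames {Z,E}
pos 6: W → fault, evict Z, frames {E,W}
pos 7: E → hit
pos 8: U → fault, evict E, frames {W,U}
At position 8, page E is evicted.

E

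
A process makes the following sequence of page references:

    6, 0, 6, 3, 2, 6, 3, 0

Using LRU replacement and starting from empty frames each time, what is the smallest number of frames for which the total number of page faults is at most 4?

f=1: 8 faults
f=2: 7 faults
f=3: 5 faults
f=4: 4 faults
Smallest f with faults ≤ 4 is 4.

4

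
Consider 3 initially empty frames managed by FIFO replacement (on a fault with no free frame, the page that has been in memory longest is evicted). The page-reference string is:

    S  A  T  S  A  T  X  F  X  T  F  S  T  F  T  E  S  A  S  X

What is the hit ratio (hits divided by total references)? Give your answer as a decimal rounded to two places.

0.45

S → miss, frames [S]
A → miss, frames [S, A]
T → miss, frames [S, A, T]
S → hit
A → hit
T → hit
X → miss, evict S, frames [A, T, X]
F → miss, evict A, frames [T, X, F]
X → hit
T → hit
F → hit
S → miss, evict T, frames [X, F, S]
T → miss, evict X, frames [F, S, T]
F → hit
T → hit
E → miss, evict F, frames [S, T, E]
S → hit
A → miss, evict S, frames [T, E, A]
S → miss, evict T, frames [E, A, S]
X → miss, evict E, frames [A, S, X]
Hits: 9 of 20 references → 9/20 = 0.4500.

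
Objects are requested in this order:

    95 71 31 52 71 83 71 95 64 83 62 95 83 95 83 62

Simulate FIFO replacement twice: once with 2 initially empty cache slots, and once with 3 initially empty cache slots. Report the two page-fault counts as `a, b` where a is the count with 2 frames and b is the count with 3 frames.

13, 11

2 frames: F F F F F F . F F F F F F . . F → 13 faults.
3 frames: F F F F . F F F F F F F . . . . → 11 faults.
11 < 13: adding a frame reduced faults, as is typical.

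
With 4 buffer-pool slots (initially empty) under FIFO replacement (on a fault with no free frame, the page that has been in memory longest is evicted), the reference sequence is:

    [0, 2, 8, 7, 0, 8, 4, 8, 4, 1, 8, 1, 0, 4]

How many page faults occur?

7

0 → fault, frames [0]
2 → fault, frames [0, 2]
8 → fault, frames [0, 2, 8]
7 → fault, frames [0, 2, 8, 7]
0 → hit
8 → hit
4 → fault, evict 0, frames [2, 8, 7, 4]
8 → hit
4 → hit
1 → fault, evict 2, frames [8, 7, 4, 1]
8 → hit
1 → hit
0 → fault, evict 8, frames [7, 4, 1, 0]
4 → hit
Page faults: 7.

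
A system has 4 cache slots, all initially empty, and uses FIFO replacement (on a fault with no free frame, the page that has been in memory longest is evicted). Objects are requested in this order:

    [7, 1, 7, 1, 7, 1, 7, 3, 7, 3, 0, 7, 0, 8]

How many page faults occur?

7 -> fault, frames {7}
1 -> fault, frames {7,1}
7 -> hit
1 -> hit
7 -> hit
1 -> hit
7 -> hit
3 -> fault, frames {7,1,3}
7 -> hit
3 -> hit
0 -> fault, frames {7,1,3,0}
7 -> hit
0 -> hit
8 -> fault, evict 7, frames {1,3,0,8}
Page faults: 5.

5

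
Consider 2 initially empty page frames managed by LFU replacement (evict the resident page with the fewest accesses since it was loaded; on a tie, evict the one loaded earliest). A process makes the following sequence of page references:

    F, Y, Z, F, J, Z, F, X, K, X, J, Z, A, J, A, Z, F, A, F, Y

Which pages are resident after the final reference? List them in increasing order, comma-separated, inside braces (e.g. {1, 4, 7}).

{X, Y}

F -> fault, frames {F}
Y -> fault, frames {F,Y}
Z -> fault, evict F, frames {Y,Z}
F -> fault, evict Y, frames {Z,F}
J -> fault, evict Z, frames {F,J}
Z -> fault, evict F, frames {J,Z}
F -> fault, evict J, frames {Z,F}
X -> fault, evict Z, frames {F,X}
K -> fault, evict F, frames {X,K}
X -> hit
J -> fault, evict K, frames {X,J}
Z -> fault, evict J, frames {X,Z}
A -> fault, evict Z, frames {X,A}
J -> fault, evict A, frames {X,J}
A -> fault, evict J, frames {X,A}
Z -> fault, evict A, frames {X,Z}
F -> fault, evict Z, frames {X,F}
A -> fault, evict F, frames {X,A}
F -> fault, evict A, frames {X,F}
Y -> fault, evict F, frames {X,Y}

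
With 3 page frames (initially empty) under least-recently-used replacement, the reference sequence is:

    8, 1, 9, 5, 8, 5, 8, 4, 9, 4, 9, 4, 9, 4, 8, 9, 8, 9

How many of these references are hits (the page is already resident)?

11

8 → miss, frames (8)
1 → miss, frames (8 1)
9 → miss, frames (8 1 9)
5 → miss, evict 8, frames (1 9 5)
8 → miss, evict 1, frames (9 5 8)
5 → hit
8 → hit
4 → miss, evict 9, frames (5 8 4)
9 → miss, evict 5, frames (8 4 9)
4 → hit
9 → hit
4 → hit
9 → hit
4 → hit
8 → hit
9 → hit
8 → hit
9 → hit
Hits: 11.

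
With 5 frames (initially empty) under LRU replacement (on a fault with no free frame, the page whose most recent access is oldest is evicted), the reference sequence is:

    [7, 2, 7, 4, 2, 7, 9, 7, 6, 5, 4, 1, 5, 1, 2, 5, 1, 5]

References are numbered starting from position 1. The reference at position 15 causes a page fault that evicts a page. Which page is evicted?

7

pos 1: 7: fault, frames {7}
pos 2: 2: fault, frames {7,2}
pos 3: 7: hit
pos 4: 4: fault, frames {2,7,4}
pos 5: 2: hit
pos 6: 7: hit
pos 7: 9: fault, frames {4,2,7,9}
pos 8: 7: hit
pos 9: 6: fault, frames {4,2,9,7,6}
pos 10: 5: fault, evict 4, frames {2,9,7,6,5}
pos 11: 4: fault, evict 2, frames {9,7,6,5,4}
pos 12: 1: fault, evict 9, frames {7,6,5,4,1}
pos 13: 5: hit
pos 14: 1: hit
pos 15: 2: fault, evict 7, frames {6,4,5,1,2}
At position 15, page 7 is evicted.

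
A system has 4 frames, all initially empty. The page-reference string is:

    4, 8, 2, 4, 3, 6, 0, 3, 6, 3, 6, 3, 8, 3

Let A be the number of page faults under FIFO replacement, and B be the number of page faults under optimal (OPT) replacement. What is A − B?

Under FIFO: F F F . F F F . . . . . F . → 7 faults.
Under OPT: F F F . F F F . . . . . . . → 6 faults.
A − B = 7 − 6 = 1.

1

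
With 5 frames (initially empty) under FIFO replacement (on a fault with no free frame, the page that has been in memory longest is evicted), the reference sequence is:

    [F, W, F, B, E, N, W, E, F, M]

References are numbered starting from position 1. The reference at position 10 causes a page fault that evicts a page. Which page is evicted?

pos 1: F → miss, frames [F]
pos 2: W → miss, frames [F, W]
pos 3: F → hit
pos 4: B → miss, frames [F, W, B]
pos 5: E → miss, frames [F, W, B, E]
pos 6: N → miss, frames [F, W, B, E, N]
pos 7: W → hit
pos 8: E → hit
pos 9: F → hit
pos 10: M → miss, evict F, frames [W, B, E, N, M]
At position 10, page F is evicted.

F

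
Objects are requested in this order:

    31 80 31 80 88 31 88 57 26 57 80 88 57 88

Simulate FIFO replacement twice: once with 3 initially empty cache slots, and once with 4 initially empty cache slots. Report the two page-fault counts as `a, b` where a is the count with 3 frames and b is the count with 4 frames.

3 frames: F F . . F . . F F . F F F . → 8 faults.
4 frames: F F . . F . . F F . . . . . → 5 faults.
5 < 8: adding a frame reduced faults, as is typical.

8, 5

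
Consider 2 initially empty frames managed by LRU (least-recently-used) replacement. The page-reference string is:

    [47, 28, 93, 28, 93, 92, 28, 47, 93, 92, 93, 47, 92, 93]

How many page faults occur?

11

47: fault, frames [47]
28: fault, frames [47, 28]
93: fault, evict 47, frames [28, 93]
28: hit
93: hit
92: fault, evict 28, frames [93, 92]
28: fault, evict 93, frames [92, 28]
47: fault, evict 92, frames [28, 47]
93: fault, evict 28, frames [47, 93]
92: fault, evict 47, frames [93, 92]
93: hit
47: fault, evict 92, frames [93, 47]
92: fault, evict 93, frames [47, 92]
93: fault, evict 47, frames [92, 93]
Page faults: 11.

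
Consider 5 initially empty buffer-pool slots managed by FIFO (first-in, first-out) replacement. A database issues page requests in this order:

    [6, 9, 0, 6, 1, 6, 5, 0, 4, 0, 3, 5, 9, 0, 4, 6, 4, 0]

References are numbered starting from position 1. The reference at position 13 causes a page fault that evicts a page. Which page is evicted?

pos 1: 6: miss, frames [6]
pos 2: 9: miss, frames [6, 9]
pos 3: 0: miss, frames [6, 9, 0]
pos 4: 6: hit
pos 5: 1: miss, frames [6, 9, 0, 1]
pos 6: 6: hit
pos 7: 5: miss, frames [6, 9, 0, 1, 5]
pos 8: 0: hit
pos 9: 4: miss, evict 6, frames [9, 0, 1, 5, 4]
pos 10: 0: hit
pos 11: 3: miss, evict 9, frames [0, 1, 5, 4, 3]
pos 12: 5: hit
pos 13: 9: miss, evict 0, frames [1, 5, 4, 3, 9]
At position 13, page 0 is evicted.

0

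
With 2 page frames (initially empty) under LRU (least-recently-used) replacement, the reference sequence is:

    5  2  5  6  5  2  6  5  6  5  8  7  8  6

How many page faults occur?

9

5: miss, frames {5}
2: miss, frames {5,2}
5: hit
6: miss, evict 2, frames {5,6}
5: hit
2: miss, evict 6, frames {5,2}
6: miss, evict 5, frames {2,6}
5: miss, evict 2, frames {6,5}
6: hit
5: hit
8: miss, evict 6, frames {5,8}
7: miss, evict 5, frames {8,7}
8: hit
6: miss, evict 7, frames {8,6}
Page faults: 9.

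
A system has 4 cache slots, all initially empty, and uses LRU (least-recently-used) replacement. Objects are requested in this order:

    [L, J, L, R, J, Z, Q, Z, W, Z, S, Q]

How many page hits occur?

5

L → fault, frames {L}
J → fault, frames {L,J}
L → hit
R → fault, frames {J,L,R}
J → hit
Z → fault, frames {L,R,J,Z}
Q → fault, evict L, frames {R,J,Z,Q}
Z → hit
W → fault, evict R, frames {J,Q,Z,W}
Z → hit
S → fault, evict J, frames {Q,W,Z,S}
Q → hit
Hits: 5.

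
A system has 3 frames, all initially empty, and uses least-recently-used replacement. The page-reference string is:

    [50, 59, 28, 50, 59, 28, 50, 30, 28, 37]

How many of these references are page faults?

5

50 -> miss, frames (50)
59 -> miss, frames (50 59)
28 -> miss, frames (50 59 28)
50 -> hit
59 -> hit
28 -> hit
50 -> hit
30 -> miss, evict 59, frames (28 50 30)
28 -> hit
37 -> miss, evict 50, frames (30 28 37)
Page faults: 5.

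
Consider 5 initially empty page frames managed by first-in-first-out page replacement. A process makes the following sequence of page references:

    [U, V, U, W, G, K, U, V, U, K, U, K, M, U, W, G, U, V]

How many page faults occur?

U → miss, frames (U)
V → miss, frames (U V)
U → hit
W → miss, frames (U V W)
G → miss, frames (U V W G)
K → miss, frames (U V W G K)
U → hit
V → hit
U → hit
K → hit
U → hit
K → hit
M → miss, evict U, frames (V W G K M)
U → miss, evict V, frames (W G K M U)
W → hit
G → hit
U → hit
V → miss, evict W, frames (G K M U V)
Page faults: 8.

8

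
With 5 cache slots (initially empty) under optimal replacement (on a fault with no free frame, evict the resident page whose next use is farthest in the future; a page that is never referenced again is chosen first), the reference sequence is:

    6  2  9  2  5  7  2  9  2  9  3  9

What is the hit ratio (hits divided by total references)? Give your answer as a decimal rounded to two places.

6 → fault, frames {6}
2 → fault, frames {6,2}
9 → fault, frames {6,2,9}
2 → hit
5 → fault, frames {6,2,9,5}
7 → fault, frames {6,2,9,5,7}
2 → hit
9 → hit
2 → hit
9 → hit
3 → fault, evict 7, frames {6,2,9,5,3}
9 → hit
Hits: 6 of 12 references → 6/12 = 0.5000.

0.50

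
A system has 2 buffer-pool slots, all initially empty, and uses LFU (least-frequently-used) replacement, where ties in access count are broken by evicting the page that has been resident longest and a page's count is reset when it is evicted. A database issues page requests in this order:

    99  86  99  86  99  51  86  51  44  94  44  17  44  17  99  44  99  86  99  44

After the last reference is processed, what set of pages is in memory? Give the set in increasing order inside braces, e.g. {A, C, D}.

99 -> fault, frames (99)
86 -> fault, frames (99 86)
99 -> hit
86 -> hit
99 -> hit
51 -> fault, evict 86, frames (99 51)
86 -> fault, evict 51, frames (99 86)
51 -> fault, evict 86, frames (99 51)
44 -> fault, evict 51, frames (99 44)
94 -> fault, evict 44, frames (99 94)
44 -> fault, evict 94, frames (99 44)
17 -> fault, evict 44, frames (99 17)
44 -> fault, evict 17, frames (99 44)
17 -> fault, evict 44, frames (99 17)
99 -> hit
44 -> fault, evict 17, frames (99 44)
99 -> hit
86 -> fault, evict 44, frames (99 86)
99 -> hit
44 -> fault, evict 86, frames (99 44)

{44, 99}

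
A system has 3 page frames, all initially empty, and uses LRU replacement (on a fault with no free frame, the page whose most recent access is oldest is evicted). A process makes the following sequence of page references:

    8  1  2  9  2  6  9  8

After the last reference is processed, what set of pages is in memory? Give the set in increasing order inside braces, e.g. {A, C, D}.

{6, 8, 9}

8 → miss, frames (8)
1 → miss, frames (8 1)
2 → miss, frames (8 1 2)
9 → miss, evict 8, frames (1 2 9)
2 → hit
6 → miss, evict 1, frames (9 2 6)
9 → hit
8 → miss, evict 2, frames (6 9 8)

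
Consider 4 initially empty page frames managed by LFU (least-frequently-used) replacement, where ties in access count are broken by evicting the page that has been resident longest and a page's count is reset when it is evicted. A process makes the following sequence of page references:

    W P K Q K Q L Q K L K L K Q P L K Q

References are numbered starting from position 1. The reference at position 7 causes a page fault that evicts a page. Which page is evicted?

W

pos 1: W: fault, frames (W)
pos 2: P: fault, frames (W P)
pos 3: K: fault, frames (W P K)
pos 4: Q: fault, frames (W P K Q)
pos 5: K: hit
pos 6: Q: hit
pos 7: L: fault, evict W, frames (P K Q L)
At position 7, page W is evicted.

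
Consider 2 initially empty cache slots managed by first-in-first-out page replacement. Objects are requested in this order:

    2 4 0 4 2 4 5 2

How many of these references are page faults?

2: miss, frames [2]
4: miss, frames [2, 4]
0: miss, evict 2, frames [4, 0]
4: hit
2: miss, evict 4, frames [0, 2]
4: miss, evict 0, frames [2, 4]
5: miss, evict 2, frames [4, 5]
2: miss, evict 4, frames [5, 2]
Page faults: 7.

7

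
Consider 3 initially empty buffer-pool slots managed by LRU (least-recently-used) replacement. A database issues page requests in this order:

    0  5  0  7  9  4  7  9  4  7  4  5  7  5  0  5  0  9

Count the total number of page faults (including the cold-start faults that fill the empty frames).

8

0 -> fault, frames [0]
5 -> fault, frames [0, 5]
0 -> hit
7 -> fault, frames [5, 0, 7]
9 -> fault, evict 5, frames [0, 7, 9]
4 -> fault, evict 0, frames [7, 9, 4]
7 -> hit
9 -> hit
4 -> hit
7 -> hit
4 -> hit
5 -> fault, evict 9, frames [7, 4, 5]
7 -> hit
5 -> hit
0 -> fault, evict 4, frames [7, 5, 0]
5 -> hit
0 -> hit
9 -> fault, evict 7, frames [5, 0, 9]
Page faults: 8.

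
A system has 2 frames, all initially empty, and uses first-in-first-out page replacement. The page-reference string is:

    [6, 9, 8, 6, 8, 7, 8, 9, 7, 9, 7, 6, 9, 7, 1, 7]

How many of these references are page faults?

6 -> miss, frames [6]
9 -> miss, frames [6, 9]
8 -> miss, evict 6, frames [9, 8]
6 -> miss, evict 9, frames [8, 6]
8 -> hit
7 -> miss, evict 8, frames [6, 7]
8 -> miss, evict 6, frames [7, 8]
9 -> miss, evict 7, frames [8, 9]
7 -> miss, evict 8, frames [9, 7]
9 -> hit
7 -> hit
6 -> miss, evict 9, frames [7, 6]
9 -> miss, evict 7, frames [6, 9]
7 -> miss, evict 6, frames [9, 7]
1 -> miss, evict 9, frames [7, 1]
7 -> hit
Page faults: 12.

12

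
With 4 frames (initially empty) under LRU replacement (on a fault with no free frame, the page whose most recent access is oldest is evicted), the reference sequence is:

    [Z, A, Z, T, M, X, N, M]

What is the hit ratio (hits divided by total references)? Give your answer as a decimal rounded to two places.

0.25

Z → fault, frames (Z)
A → fault, frames (Z A)
Z → hit
T → fault, frames (A Z T)
M → fault, frames (A Z T M)
X → fault, evict A, frames (Z T M X)
N → fault, evict Z, frames (T M X N)
M → hit
Hits: 2 of 8 references → 2/8 = 0.2500.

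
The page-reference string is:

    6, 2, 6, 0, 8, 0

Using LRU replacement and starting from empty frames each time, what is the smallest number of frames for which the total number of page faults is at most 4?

2

f=1: 6 faults
f=2: 4 faults
f=3: 4 faults
f=4: 4 faults
Smallest f with faults ≤ 4 is 2.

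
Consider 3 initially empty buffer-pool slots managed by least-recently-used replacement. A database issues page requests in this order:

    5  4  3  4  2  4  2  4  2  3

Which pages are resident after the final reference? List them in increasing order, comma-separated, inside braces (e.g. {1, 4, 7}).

{2, 3, 4}

5 → miss, frames (5)
4 → miss, frames (5 4)
3 → miss, frames (5 4 3)
4 → hit
2 → miss, evict 5, frames (3 4 2)
4 → hit
2 → hit
4 → hit
2 → hit
3 → hit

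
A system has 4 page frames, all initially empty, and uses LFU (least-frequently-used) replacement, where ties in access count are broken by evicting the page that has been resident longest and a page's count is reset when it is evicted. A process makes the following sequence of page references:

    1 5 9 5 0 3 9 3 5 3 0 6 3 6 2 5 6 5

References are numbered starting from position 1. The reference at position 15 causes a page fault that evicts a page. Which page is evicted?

pos 1: 1 -> fault, frames [1]
pos 2: 5 -> fault, frames [1, 5]
pos 3: 9 -> fault, frames [1, 5, 9]
pos 4: 5 -> hit
pos 5: 0 -> fault, frames [1, 5, 9, 0]
pos 6: 3 -> fault, evict 1, frames [5, 9, 0, 3]
pos 7: 9 -> hit
pos 8: 3 -> hit
pos 9: 5 -> hit
pos 10: 3 -> hit
pos 11: 0 -> hit
pos 12: 6 -> fault, evict 9, frames [5, 0, 3, 6]
pos 13: 3 -> hit
pos 14: 6 -> hit
pos 15: 2 -> fault, evict 0, frames [5, 3, 6, 2]
At position 15, page 0 is evicted.

0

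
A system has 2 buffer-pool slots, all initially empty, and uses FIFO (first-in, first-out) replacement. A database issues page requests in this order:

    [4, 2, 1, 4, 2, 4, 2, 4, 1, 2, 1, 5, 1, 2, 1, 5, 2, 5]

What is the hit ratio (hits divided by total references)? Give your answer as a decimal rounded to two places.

0.39

4 -> miss, frames [4]
2 -> miss, frames [4, 2]
1 -> miss, evict 4, frames [2, 1]
4 -> miss, evict 2, frames [1, 4]
2 -> miss, evict 1, frames [4, 2]
4 -> hit
2 -> hit
4 -> hit
1 -> miss, evict 4, frames [2, 1]
2 -> hit
1 -> hit
5 -> miss, evict 2, frames [1, 5]
1 -> hit
2 -> miss, evict 1, frames [5, 2]
1 -> miss, evict 5, frames [2, 1]
5 -> miss, evict 2, frames [1, 5]
2 -> miss, evict 1, frames [5, 2]
5 -> hit
Hits: 7 of 18 references → 7/18 = 0.3889.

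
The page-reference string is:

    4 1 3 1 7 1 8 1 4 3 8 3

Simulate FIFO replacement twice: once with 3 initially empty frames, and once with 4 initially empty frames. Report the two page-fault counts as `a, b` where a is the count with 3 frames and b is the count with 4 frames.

3 frames: F F F . F . F F F F F . → 9 faults.
4 frames: F F F . F . F . F . . . → 6 faults.
6 < 9: adding a frame reduced faults, as is typical.

9, 6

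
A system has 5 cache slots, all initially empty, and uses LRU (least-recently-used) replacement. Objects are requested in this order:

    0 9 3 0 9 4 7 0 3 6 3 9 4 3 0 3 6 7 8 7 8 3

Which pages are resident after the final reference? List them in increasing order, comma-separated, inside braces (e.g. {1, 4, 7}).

{0, 3, 6, 7, 8}

0 → fault, frames [0]
9 → fault, frames [0, 9]
3 → fault, frames [0, 9, 3]
0 → hit
9 → hit
4 → fault, frames [3, 0, 9, 4]
7 → fault, frames [3, 0, 9, 4, 7]
0 → hit
3 → hit
6 → fault, evict 9, frames [4, 7, 0, 3, 6]
3 → hit
9 → fault, evict 4, frames [7, 0, 6, 3, 9]
4 → fault, evict 7, frames [0, 6, 3, 9, 4]
3 → hit
0 → hit
3 → hit
6 → hit
7 → fault, evict 9, frames [4, 0, 3, 6, 7]
8 → fault, evict 4, frames [0, 3, 6, 7, 8]
7 → hit
8 → hit
3 → hit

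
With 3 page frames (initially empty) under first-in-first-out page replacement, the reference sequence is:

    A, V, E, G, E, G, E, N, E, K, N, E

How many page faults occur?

A: fault, frames [A]
V: fault, frames [A, V]
E: fault, frames [A, V, E]
G: fault, evict A, frames [V, E, G]
E: hit
G: hit
E: hit
N: fault, evict V, frames [E, G, N]
E: hit
K: fault, evict E, frames [G, N, K]
N: hit
E: fault, evict G, frames [N, K, E]
Page faults: 7.

7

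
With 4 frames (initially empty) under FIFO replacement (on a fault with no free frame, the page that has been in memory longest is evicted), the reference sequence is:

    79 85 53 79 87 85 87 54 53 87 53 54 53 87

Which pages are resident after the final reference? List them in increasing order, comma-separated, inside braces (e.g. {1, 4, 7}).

79 → miss, frames [79]
85 → miss, frames [79, 85]
53 → miss, frames [79, 85, 53]
79 → hit
87 → miss, frames [79, 85, 53, 87]
85 → hit
87 → hit
54 → miss, evict 79, frames [85, 53, 87, 54]
53 → hit
87 → hit
53 → hit
54 → hit
53 → hit
87 → hit

{53, 54, 85, 87}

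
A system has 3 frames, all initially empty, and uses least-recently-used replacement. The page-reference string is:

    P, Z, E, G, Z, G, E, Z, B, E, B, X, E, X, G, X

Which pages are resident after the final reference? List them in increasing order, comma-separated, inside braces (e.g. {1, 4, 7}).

{E, G, X}

P -> fault, frames {P}
Z -> fault, frames {P,Z}
E -> fault, frames {P,Z,E}
G -> fault, evict P, frames {Z,E,G}
Z -> hit
G -> hit
E -> hit
Z -> hit
B -> fault, evict G, frames {E,Z,B}
E -> hit
B -> hit
X -> fault, evict Z, frames {E,B,X}
E -> hit
X -> hit
G -> fault, evict B, frames {E,X,G}
X -> hit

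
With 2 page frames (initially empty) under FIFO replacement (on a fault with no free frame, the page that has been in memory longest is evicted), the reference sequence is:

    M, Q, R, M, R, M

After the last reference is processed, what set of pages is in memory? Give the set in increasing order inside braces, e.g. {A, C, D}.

M → fault, frames (M)
Q → fault, frames (M Q)
R → fault, evict M, frames (Q R)
M → fault, evict Q, frames (R M)
R → hit
M → hit

{M, R}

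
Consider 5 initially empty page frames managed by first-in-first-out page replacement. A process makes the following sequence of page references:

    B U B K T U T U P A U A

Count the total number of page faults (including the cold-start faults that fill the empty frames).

B → miss, frames [B]
U → miss, frames [B, U]
B → hit
K → miss, frames [B, U, K]
T → miss, frames [B, U, K, T]
U → hit
T → hit
U → hit
P → miss, frames [B, U, K, T, P]
A → miss, evict B, frames [U, K, T, P, A]
U → hit
A → hit
Page faults: 6.

6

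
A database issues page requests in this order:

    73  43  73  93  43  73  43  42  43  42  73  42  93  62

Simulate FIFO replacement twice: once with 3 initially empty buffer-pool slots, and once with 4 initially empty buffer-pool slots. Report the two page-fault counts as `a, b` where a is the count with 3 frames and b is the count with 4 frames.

3 frames: F F . F . . . F . . F . . F → 6 faults.
4 frames: F F . F . . . F . . . . . F → 5 faults.
5 < 6: adding a frame reduced faults, as is typical.

6, 5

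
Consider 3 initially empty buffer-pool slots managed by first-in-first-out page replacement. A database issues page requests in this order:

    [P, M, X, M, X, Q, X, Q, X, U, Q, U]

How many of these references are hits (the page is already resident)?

7

P → miss, frames (P)
M → miss, frames (P M)
X → miss, frames (P M X)
M → hit
X → hit
Q → miss, evict P, frames (M X Q)
X → hit
Q → hit
X → hit
U → miss, evict M, frames (X Q U)
Q → hit
U → hit
Hits: 7.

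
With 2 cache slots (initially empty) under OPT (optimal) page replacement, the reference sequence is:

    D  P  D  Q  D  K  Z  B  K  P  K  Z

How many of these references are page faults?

8

D -> miss, frames (D)
P -> miss, frames (D P)
D -> hit
Q -> miss, evict P, frames (D Q)
D -> hit
K -> miss, evict Q, frames (D K)
Z -> miss, evict D, frames (K Z)
B -> miss, evict Z, frames (K B)
K -> hit
P -> miss, evict B, frames (K P)
K -> hit
Z -> miss, evict P, frames (K Z)
Page faults: 8.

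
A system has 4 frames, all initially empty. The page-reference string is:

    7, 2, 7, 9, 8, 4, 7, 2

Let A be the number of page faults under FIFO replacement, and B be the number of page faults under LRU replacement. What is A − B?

1

Under FIFO: F F . F F F F F → 7 faults.
Under LRU: F F . F F F . F → 6 faults.
A − B = 7 − 6 = 1.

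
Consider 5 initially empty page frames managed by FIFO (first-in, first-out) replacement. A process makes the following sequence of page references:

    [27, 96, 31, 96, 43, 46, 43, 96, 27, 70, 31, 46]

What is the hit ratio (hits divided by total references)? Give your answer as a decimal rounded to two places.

0.50

27 -> fault, frames [27]
96 -> fault, frames [27, 96]
31 -> fault, frames [27, 96, 31]
96 -> hit
43 -> fault, frames [27, 96, 31, 43]
46 -> fault, frames [27, 96, 31, 43, 46]
43 -> hit
96 -> hit
27 -> hit
70 -> fault, evict 27, frames [96, 31, 43, 46, 70]
31 -> hit
46 -> hit
Hits: 6 of 12 references → 6/12 = 0.5000.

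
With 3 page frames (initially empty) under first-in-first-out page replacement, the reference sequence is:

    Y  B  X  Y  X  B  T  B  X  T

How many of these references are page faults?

4

Y → fault, frames [Y]
B → fault, frames [Y, B]
X → fault, frames [Y, B, X]
Y → hit
X → hit
B → hit
T → fault, evict Y, frames [B, X, T]
B → hit
X → hit
T → hit
Page faults: 4.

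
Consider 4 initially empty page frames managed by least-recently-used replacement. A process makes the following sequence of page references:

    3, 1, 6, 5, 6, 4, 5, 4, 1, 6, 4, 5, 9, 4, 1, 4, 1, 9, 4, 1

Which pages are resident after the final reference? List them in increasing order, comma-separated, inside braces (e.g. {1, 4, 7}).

3 → fault, frames (3)
1 → fault, frames (3 1)
6 → fault, frames (3 1 6)
5 → fault, frames (3 1 6 5)
6 → hit
4 → fault, evict 3, frames (1 5 6 4)
5 → hit
4 → hit
1 → hit
6 → hit
4 → hit
5 → hit
9 → fault, evict 1, frames (6 4 5 9)
4 → hit
1 → fault, evict 6, frames (5 9 4 1)
4 → hit
1 → hit
9 → hit
4 → hit
1 → hit

{1, 4, 5, 9}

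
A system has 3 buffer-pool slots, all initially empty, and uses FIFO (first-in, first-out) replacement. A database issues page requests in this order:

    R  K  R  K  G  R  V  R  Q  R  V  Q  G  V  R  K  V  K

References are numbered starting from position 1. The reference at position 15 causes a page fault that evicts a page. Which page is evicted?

pos 1: R: miss, frames [R]
pos 2: K: miss, frames [R, K]
pos 3: R: hit
pos 4: K: hit
pos 5: G: miss, frames [R, K, G]
pos 6: R: hit
pos 7: V: miss, evict R, frames [K, G, V]
pos 8: R: miss, evict K, frames [G, V, R]
pos 9: Q: miss, evict G, frames [V, R, Q]
pos 10: R: hit
pos 11: V: hit
pos 12: Q: hit
pos 13: G: miss, evict V, frames [R, Q, G]
pos 14: V: miss, evict R, frames [Q, G, V]
pos 15: R: miss, evict Q, frames [G, V, R]
At position 15, page Q is evicted.

Q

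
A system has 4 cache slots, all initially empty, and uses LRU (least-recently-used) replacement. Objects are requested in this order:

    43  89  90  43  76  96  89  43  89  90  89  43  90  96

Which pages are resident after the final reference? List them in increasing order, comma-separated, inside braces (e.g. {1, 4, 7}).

{43, 89, 90, 96}

43 -> fault, frames [43]
89 -> fault, frames [43, 89]
90 -> fault, frames [43, 89, 90]
43 -> hit
76 -> fault, frames [89, 90, 43, 76]
96 -> fault, evict 89, frames [90, 43, 76, 96]
89 -> fault, evict 90, frames [43, 76, 96, 89]
43 -> hit
89 -> hit
90 -> fault, evict 76, frames [96, 43, 89, 90]
89 -> hit
43 -> hit
90 -> hit
96 -> hit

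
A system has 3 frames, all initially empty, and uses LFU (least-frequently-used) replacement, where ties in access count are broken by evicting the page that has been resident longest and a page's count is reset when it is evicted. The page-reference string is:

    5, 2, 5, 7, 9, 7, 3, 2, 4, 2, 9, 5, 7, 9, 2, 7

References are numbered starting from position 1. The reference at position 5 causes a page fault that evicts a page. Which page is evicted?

pos 1: 5 → fault, frames (5)
pos 2: 2 → fault, frames (5 2)
pos 3: 5 → hit
pos 4: 7 → fault, frames (5 2 7)
pos 5: 9 → fault, evict 2, frames (5 7 9)
At position 5, page 2 is evicted.

2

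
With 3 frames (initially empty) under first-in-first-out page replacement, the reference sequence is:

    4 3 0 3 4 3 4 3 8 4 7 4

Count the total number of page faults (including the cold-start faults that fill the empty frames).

4 -> miss, frames {4}
3 -> miss, frames {4,3}
0 -> miss, frames {4,3,0}
3 -> hit
4 -> hit
3 -> hit
4 -> hit
3 -> hit
8 -> miss, evict 4, frames {3,0,8}
4 -> miss, evict 3, frames {0,8,4}
7 -> miss, evict 0, frames {8,4,7}
4 -> hit
Page faults: 6.

6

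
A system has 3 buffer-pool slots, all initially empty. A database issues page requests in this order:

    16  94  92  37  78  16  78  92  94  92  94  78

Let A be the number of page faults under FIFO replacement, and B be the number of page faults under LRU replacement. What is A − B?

Under FIFO: F F F F F F . F F . . F → 9 faults.
Under LRU: F F F F F F . F F . . . → 8 faults.
A − B = 9 − 8 = 1.

1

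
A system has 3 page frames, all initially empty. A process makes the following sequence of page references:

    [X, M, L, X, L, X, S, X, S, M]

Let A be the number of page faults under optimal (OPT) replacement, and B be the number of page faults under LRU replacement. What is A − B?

-1

Under OPT: F F F . . . F . . . → 4 faults.
Under LRU: F F F . . . F . . F → 5 faults.
A − B = 4 − 5 = -1.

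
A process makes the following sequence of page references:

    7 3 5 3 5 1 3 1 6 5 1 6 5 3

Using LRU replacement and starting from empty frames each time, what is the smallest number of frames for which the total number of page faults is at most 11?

2

f=1: 14 faults
f=2: 11 faults
f=3: 7 faults
f=4: 5 faults
f=5: 5 faults
Smallest f with faults ≤ 11 is 2.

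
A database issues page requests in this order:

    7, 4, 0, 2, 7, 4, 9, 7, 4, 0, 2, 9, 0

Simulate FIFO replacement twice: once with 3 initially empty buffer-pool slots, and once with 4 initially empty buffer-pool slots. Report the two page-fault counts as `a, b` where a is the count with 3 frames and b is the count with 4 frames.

3 frames: F F F F F F F . . F F . . → 9 faults.
4 frames: F F F F . . F F F F F F . → 10 faults.
10 > 9: adding a frame increased faults — Belady's anomaly.

9, 10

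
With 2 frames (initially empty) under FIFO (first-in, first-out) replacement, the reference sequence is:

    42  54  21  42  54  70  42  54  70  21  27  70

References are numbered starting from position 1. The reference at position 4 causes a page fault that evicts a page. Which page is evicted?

54

pos 1: 42 -> fault, frames [42]
pos 2: 54 -> fault, frames [42, 54]
pos 3: 21 -> fault, evict 42, frames [54, 21]
pos 4: 42 -> fault, evict 54, frames [21, 42]
At position 4, page 54 is evicted.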